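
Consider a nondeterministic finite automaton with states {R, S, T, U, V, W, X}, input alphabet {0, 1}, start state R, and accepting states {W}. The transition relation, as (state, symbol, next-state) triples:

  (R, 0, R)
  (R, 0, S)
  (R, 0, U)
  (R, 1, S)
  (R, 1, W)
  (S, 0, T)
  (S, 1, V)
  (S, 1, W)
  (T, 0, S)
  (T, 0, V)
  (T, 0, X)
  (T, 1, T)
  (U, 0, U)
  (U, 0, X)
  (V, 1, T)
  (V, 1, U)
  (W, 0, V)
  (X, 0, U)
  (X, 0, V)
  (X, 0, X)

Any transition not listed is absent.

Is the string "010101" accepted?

Yes

Start in {R}.
Read '0': R→{R, S, U}; now {R, S, U}.
Read '1': R→{S, W}, S→{V, W}, U→∅; now {S, V, W}.
Read '0': S→{T}, V→∅, W→{V}; now {T, V}.
Read '1': T→{T}, V→{T, U}; now {T, U}.
Read '0': T→{S, V, X}, U→{U, X}; now {S, U, V, X}.
Read '1': S→{V, W}, U→∅, V→{T, U}, X→∅; now {T, U, V, W}.
The final set {T, U, V, W} contains the accepting state W.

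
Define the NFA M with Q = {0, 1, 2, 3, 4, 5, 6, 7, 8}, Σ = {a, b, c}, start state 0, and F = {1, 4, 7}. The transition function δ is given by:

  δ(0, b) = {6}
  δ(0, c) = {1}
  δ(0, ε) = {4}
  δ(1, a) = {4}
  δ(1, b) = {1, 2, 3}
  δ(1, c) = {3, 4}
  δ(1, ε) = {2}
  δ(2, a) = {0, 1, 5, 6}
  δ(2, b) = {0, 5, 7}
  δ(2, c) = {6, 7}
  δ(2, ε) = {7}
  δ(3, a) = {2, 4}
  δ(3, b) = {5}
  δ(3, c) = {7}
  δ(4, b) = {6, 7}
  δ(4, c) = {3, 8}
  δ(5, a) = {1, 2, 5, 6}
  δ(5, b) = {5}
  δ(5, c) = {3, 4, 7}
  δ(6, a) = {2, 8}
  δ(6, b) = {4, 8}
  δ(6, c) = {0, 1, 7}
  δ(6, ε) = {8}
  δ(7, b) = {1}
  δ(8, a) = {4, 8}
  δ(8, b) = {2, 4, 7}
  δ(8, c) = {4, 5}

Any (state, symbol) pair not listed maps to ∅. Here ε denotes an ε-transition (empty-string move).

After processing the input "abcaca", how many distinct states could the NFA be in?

Start: ε-closure({0}) = {0, 4}.
Read 'a': {0, 4} → ∅.
The set is empty and remains empty for the remaining 5 symbols.
That set has 0 states.

0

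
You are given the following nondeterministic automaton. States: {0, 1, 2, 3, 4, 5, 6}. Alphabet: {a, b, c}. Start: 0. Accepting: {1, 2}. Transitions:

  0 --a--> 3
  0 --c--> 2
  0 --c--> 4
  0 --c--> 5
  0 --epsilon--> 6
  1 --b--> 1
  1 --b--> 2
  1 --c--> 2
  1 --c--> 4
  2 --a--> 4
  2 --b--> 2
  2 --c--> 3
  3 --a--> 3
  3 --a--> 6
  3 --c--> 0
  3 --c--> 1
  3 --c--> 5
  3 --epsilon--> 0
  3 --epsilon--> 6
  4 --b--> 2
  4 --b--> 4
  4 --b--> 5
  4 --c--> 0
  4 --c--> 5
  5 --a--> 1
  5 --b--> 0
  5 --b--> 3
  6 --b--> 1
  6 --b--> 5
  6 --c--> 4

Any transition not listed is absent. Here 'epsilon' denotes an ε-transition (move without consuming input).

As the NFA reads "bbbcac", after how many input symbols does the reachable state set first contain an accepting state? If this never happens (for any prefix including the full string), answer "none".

1

Start: ε-closure({0}) = {0, 6}.
Read 'b': 0→∅, 6→{1, 5}; now {1, 5}.
None of the earlier sets intersect F, but {1, 5} does.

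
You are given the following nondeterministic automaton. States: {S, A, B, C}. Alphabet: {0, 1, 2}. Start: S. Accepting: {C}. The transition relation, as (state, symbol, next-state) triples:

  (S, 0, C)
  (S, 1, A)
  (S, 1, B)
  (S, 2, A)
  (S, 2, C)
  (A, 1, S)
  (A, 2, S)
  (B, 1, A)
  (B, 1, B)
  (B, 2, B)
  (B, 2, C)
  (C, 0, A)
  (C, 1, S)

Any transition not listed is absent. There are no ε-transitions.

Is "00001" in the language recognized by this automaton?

No

Start in {S}.
Read '0': S→{C}; now {C}.
Read '0': C→{A}; now {A}.
Read '0': A→∅; now ∅.
The set is empty and remains empty for the remaining 2 symbols.
The final set ∅ contains no accepting state.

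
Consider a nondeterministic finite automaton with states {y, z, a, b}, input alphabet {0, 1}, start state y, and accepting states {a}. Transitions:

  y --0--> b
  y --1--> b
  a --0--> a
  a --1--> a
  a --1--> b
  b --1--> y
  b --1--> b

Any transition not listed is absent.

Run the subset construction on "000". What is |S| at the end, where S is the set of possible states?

0

Start in {y}.
Read '0': y→{b}; now {b}.
Read '0': b→∅; now ∅.
The set is empty and remains empty for the remaining 1 symbol.
That set has 0 states.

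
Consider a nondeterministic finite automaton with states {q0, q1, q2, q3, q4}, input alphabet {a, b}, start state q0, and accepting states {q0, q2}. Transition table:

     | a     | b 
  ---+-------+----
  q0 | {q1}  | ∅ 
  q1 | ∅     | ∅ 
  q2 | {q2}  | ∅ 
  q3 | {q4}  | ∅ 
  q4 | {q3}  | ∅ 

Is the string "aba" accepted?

Start in {q0}.
Read 'a': q0→{q1}; now {q1}.
Read 'b': q1→∅; now ∅.
The set is empty and remains empty for the remaining 1 symbol.
The final set ∅ contains no accepting state.

No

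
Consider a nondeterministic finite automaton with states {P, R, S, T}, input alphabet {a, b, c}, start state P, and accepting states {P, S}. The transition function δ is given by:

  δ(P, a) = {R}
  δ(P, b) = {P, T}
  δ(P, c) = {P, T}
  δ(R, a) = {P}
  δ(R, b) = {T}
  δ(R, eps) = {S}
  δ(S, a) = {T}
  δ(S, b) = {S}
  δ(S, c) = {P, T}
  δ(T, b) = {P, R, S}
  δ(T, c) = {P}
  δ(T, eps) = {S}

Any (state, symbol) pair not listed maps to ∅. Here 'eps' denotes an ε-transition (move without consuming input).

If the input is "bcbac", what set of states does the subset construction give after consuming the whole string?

{P, S, T}

Start in {P}.
Read 'b': P→{P, T}; union {P, T}; ε-closure = {P, S, T}.
Read 'c': P→{P, T}, S→{P, T}, T→{P}; union {P, T}; ε-closure = {P, S, T}.
Read 'b': P→{P, T}, S→{S}, T→{P, R, S}; now {P, R, S, T}.
Read 'a': P→{R}, R→{P}, S→{T}, T→∅; union {P, R, T}; ε-closure = {P, R, S, T}.
Read 'c': P→{P, T}, R→∅, S→{P, T}, T→{P}; union {P, T}; ε-closure = {P, S, T}.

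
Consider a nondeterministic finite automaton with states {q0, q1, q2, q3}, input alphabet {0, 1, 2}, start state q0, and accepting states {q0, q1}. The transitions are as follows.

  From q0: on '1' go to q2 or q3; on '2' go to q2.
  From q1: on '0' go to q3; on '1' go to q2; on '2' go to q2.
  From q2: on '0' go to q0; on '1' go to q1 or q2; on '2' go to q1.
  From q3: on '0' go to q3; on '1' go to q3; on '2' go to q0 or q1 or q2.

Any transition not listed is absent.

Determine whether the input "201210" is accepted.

Yes

Start in {q0}.
Read '2': q0→{q2}; now {q2}.
Read '0': q2→{q0}; now {q0}.
Read '1': q0→{q2, q3}; now {q2, q3}.
Read '2': q2→{q1}, q3→{q0, q1, q2}; now {q0, q1, q2}.
Read '1': q0→{q2, q3}, q1→{q2}, q2→{q1, q2}; now {q1, q2, q3}.
Read '0': q1→{q3}, q2→{q0}, q3→{q3}; now {q0, q3}.
The final set {q0, q3} contains the accepting state q0.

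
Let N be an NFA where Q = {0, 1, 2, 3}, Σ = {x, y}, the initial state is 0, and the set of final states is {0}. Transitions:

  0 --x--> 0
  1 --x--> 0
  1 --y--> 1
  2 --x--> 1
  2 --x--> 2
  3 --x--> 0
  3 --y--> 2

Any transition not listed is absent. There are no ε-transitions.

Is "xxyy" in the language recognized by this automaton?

No

Start in {0}.
Read 'x': 0→{0}; now {0}.
Read 'x': 0→{0}; now {0}.
Read 'y': 0→∅; now ∅.
The set is empty and remains empty for the remaining 1 symbol.
The final set ∅ contains no accepting state.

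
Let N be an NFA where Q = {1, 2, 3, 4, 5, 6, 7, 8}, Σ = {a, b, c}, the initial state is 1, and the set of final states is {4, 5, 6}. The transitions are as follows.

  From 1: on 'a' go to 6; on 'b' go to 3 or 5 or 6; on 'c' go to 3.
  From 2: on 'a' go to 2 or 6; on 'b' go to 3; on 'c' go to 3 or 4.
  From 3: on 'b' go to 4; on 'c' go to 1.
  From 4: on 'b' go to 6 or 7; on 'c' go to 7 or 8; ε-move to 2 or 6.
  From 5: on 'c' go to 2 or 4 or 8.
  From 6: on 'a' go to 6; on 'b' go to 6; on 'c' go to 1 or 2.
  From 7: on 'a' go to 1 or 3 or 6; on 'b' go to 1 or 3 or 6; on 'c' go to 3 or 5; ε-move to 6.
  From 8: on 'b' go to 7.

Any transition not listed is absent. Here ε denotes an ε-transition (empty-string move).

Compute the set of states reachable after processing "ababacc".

Start in {1}.
Read 'a': {1} → {6}.
Read 'b': {6} → {6}.
Read 'a': {6} → {6}.
Read 'b': {6} → {6}.
Read 'a': {6} → {6}.
Read 'c': {6} → {1, 2}.
Read 'c': {1, 2} → {2, 3, 4, 6}.

{2, 3, 4, 6}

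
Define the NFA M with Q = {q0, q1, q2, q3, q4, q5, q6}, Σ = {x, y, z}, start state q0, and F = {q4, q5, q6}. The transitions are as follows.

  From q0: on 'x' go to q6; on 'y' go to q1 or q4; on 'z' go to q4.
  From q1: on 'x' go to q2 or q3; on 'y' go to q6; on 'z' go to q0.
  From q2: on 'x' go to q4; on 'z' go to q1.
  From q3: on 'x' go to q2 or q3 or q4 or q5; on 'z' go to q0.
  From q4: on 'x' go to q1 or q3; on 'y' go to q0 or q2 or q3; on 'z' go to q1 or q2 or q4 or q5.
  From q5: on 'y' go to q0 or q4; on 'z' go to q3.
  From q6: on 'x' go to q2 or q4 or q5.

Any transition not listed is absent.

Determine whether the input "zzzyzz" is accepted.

Yes

Start in {q0}.
Read 'z': q0→{q4}; now {q4}.
Read 'z': q4→{q1, q2, q4, q5}; now {q1, q2, q4, q5}.
Read 'z': q1→{q0}, q2→{q1}, q4→{q1, q2, q4, q5}, q5→{q3}; now {q0, q1, q2, q3, q4, q5}.
Read 'y': q0→{q1, q4}, q1→{q6}, q2→∅, q3→∅, q4→{q0, q2, q3}, q5→{q0, q4}; now {q0, q1, q2, q3, q4, q6}.
Read 'z': q0→{q4}, q1→{q0}, q2→{q1}, q3→{q0}, q4→{q1, q2, q4, q5}, q6→∅; now {q0, q1, q2, q4, q5}.
Read 'z': q0→{q4}, q1→{q0}, q2→{q1}, q4→{q1, q2, q4, q5}, q5→{q3}; now {q0, q1, q2, q3, q4, q5}.
The final set {q0, q1, q2, q3, q4, q5} contains the accepting states q4, q5.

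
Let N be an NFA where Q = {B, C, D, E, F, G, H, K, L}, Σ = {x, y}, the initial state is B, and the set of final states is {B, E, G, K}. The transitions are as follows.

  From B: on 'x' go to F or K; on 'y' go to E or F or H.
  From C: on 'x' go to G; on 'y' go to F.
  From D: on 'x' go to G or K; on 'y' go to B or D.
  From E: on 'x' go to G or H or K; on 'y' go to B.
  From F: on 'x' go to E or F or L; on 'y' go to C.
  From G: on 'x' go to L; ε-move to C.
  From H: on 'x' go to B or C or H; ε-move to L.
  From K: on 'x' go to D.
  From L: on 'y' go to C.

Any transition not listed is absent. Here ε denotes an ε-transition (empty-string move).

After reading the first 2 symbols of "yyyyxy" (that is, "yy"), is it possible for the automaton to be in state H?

Start in {B}.
Read 'y': {B} → {E, F, H, L}.
Read 'y': {E, F, H, L} → {B, C}.
State H is not in {B, C}.

No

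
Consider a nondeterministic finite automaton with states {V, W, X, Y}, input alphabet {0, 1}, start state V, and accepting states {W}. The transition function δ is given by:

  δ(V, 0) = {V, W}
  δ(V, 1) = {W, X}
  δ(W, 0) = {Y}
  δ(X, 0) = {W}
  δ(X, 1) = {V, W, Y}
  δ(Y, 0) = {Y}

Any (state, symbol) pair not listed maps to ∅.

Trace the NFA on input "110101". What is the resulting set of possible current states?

Start in {V}.
Read '1': V→{W, X}; now {W, X}.
Read '1': W→∅, X→{V, W, Y}; now {V, W, Y}.
Read '0': V→{V, W}, W→{Y}, Y→{Y}; now {V, W, Y}.
Read '1': V→{W, X}, W→∅, Y→∅; now {W, X}.
Read '0': W→{Y}, X→{W}; now {W, Y}.
Read '1': W→∅, Y→∅; now ∅.

∅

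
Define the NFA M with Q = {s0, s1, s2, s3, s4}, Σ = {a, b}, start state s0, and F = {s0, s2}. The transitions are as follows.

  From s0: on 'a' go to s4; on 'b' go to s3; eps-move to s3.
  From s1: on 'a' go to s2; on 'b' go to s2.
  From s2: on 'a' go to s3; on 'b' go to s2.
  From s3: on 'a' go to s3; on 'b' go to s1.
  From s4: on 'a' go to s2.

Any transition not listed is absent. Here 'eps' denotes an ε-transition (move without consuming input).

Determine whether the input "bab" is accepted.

Start: ε-closure({s0}) = {s0, s3}.
Read 'b': s0→{s3}, s3→{s1}; now {s1, s3}.
Read 'a': s1→{s2}, s3→{s3}; now {s2, s3}.
Read 'b': s2→{s2}, s3→{s1}; now {s1, s2}.
The final set {s1, s2} contains the accepting state s2.

Yes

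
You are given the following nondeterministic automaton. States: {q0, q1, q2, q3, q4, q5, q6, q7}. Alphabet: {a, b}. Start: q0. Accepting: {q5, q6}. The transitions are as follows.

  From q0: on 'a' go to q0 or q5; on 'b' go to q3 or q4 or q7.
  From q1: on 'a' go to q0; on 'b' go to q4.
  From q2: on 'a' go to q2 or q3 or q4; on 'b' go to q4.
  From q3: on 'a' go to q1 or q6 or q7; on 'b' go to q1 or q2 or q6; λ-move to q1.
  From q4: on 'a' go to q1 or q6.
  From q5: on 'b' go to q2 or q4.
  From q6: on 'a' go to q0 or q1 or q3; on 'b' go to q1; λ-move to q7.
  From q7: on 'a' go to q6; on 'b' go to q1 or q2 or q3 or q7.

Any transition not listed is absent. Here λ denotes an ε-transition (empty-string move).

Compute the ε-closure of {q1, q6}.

{q1, q6, q7}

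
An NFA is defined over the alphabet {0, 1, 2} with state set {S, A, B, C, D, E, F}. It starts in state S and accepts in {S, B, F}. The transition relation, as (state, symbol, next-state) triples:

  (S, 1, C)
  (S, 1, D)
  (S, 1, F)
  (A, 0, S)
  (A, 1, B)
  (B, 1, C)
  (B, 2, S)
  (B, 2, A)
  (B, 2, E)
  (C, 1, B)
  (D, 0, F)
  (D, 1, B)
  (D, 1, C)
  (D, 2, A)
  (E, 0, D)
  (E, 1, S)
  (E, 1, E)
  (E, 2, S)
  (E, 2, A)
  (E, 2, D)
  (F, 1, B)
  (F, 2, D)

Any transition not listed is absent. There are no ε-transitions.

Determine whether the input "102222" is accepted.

No

Start in {S}.
Read '1': {S} → {C, D, F}.
Read '0': {C, D, F} → {F}.
Read '2': {F} → {D}.
Read '2': {D} → {A}.
Read '2': {A} → ∅.
The set is empty and remains empty for the remaining 1 symbol.
The final set ∅ contains no accepting state.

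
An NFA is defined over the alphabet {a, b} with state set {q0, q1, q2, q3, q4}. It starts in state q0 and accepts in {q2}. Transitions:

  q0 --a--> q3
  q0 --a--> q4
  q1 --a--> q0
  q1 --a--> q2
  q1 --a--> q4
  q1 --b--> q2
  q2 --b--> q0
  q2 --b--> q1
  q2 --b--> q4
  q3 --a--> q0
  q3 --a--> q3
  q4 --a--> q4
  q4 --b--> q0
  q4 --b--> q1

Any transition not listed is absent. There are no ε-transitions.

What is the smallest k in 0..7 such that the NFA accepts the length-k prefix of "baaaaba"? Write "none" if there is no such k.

none

Start in {q0}.
Read 'b': {q0} → ∅.
The set is empty and remains empty for the remaining 6 symbols.
No reachable set along the way intersects F.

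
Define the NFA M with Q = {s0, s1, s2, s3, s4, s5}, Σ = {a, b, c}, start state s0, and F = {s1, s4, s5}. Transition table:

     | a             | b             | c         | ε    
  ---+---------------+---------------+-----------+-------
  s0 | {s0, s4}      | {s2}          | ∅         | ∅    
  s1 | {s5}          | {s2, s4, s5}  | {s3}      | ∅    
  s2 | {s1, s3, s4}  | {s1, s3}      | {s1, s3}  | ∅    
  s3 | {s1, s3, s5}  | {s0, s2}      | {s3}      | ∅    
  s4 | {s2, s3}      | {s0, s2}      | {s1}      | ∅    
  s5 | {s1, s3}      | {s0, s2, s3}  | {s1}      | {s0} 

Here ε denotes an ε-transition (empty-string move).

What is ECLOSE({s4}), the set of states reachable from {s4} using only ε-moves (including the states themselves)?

{s4}

Begin with {s4}.
No ε-moves leave this set, so the closure equals the set itself.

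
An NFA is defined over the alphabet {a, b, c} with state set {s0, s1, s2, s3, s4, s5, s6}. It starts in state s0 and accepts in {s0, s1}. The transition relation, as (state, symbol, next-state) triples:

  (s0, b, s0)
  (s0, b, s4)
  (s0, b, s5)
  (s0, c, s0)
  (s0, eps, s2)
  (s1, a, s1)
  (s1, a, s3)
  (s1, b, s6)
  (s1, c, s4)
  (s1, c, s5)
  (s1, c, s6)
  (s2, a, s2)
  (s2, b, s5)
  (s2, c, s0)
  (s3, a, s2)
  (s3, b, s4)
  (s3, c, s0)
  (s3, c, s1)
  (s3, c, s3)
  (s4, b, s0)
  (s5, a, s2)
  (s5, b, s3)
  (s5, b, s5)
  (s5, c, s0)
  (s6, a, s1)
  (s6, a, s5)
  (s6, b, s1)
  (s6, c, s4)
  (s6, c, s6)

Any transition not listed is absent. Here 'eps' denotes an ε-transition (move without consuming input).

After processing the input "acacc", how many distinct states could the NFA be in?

2

Start: ε-closure({s0}) = {s0, s2}.
Read 'a': {s0, s2} → {s2}.
Read 'c': {s2} → {s0, s2}.
Read 'a': {s0, s2} → {s2}.
Read 'c': {s2} → {s0, s2}.
Read 'c': {s0, s2} → {s0, s2}.
That set has 2 states.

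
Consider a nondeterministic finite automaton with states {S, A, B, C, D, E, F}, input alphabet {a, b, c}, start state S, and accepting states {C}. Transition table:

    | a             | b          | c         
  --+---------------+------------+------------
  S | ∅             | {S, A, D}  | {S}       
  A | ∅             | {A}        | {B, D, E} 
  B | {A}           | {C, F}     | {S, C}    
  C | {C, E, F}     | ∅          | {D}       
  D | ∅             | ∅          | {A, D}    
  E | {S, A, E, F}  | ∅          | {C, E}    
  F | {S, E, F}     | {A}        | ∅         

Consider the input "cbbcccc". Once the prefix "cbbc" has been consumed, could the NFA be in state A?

Yes

Start in {S}.
Read 'c': S→{S}; now {S}.
Read 'b': S→{S, A, D}; now {S, A, D}.
Read 'b': S→{S, A, D}, A→{A}, D→∅; now {S, A, D}.
Read 'c': S→{S}, A→{B, D, E}, D→{A, D}; now {S, A, B, D, E}.
State A is in {S, A, B, D, E}.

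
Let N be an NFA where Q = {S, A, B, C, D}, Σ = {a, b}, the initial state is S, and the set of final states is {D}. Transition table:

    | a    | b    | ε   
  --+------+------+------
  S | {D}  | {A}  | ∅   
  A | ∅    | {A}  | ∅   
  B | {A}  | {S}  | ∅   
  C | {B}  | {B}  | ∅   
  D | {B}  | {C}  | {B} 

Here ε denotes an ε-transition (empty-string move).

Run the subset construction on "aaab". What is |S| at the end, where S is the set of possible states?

1

Start in {S}.
Read 'a': S→{D}; union {D}; ε-closure = {B, D}.
Read 'a': B→{A}, D→{B}; now {A, B}.
Read 'a': A→∅, B→{A}; now {A}.
Read 'b': A→{A}; now {A}.
That set has 1 state.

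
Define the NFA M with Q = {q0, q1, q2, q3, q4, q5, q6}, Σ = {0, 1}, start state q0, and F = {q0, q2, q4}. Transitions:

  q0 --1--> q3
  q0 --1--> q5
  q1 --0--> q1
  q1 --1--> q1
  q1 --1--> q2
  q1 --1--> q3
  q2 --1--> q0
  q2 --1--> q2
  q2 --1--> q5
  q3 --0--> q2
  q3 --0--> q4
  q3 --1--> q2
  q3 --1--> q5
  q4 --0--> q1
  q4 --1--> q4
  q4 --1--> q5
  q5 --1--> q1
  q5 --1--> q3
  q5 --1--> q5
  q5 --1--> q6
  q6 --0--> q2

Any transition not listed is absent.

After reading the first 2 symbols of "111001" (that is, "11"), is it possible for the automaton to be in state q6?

Yes

Start in {q0}.
Read '1': {q0} → {q3, q5}.
Read '1': {q3, q5} → {q1, q2, q3, q5, q6}.
State q6 is in {q1, q2, q3, q5, q6}.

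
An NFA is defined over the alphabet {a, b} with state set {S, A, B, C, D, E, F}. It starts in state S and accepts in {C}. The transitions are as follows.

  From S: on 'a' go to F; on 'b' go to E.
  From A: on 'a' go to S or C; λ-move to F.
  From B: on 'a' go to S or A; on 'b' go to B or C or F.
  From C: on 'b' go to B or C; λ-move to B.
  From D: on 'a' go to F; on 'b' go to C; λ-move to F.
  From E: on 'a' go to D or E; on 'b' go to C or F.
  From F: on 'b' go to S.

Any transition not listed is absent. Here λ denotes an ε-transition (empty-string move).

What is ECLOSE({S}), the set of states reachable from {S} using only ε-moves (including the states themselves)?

{S}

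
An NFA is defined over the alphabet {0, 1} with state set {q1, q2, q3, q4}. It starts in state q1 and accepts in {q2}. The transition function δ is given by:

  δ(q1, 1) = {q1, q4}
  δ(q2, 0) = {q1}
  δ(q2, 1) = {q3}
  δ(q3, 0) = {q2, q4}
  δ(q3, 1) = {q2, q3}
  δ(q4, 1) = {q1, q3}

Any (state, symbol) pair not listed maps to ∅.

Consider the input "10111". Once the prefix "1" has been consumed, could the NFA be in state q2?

No

Start in {q1}.
Read '1': q1→{q1, q4}; now {q1, q4}.
State q2 is not in {q1, q4}.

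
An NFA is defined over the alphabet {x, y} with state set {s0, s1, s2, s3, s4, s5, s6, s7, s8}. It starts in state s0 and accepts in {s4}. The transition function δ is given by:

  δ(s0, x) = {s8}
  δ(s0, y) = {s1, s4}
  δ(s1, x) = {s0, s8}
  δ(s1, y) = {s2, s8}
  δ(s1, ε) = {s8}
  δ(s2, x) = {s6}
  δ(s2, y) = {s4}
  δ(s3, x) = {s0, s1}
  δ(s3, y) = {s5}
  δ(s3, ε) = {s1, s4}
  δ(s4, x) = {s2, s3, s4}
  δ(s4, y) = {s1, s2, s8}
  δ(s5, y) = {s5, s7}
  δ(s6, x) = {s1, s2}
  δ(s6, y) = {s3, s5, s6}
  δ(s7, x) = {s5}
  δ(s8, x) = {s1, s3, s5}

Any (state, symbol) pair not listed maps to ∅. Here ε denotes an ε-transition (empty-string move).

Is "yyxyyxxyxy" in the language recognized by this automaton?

Yes

Start in {s0}.
Read 'y': s0→{s1, s4}; union {s1, s4}; ε-closure = {s1, s4, s8}.
Read 'y': s1→{s2, s8}, s4→{s1, s2, s8}, s8→∅; now {s1, s2, s8}.
Read 'x': s1→{s0, s8}, s2→{s6}, s8→{s1, s3, s5}; union {s0, s1, s3, s5, s6, s8}; ε-closure = {s0, s1, s3, s4, s5, s6, s8}.
Read 'y': s0→{s1, s4}, s1→{s2, s8}, s3→{s5}, s4→{s1, s2, s8}, s5→{s5, s7}, s6→{s3, s5, s6}, s8→∅; now {s1, s2, s3, s4, s5, s6, s7, s8}.
Read 'y': s1→{s2, s8}, s2→{s4}, s3→{s5}, s4→{s1, s2, s8}, s5→{s5, s7}, s6→{s3, s5, s6}, s7→∅, s8→∅; now {s1, s2, s3, s4, s5, s6, s7, s8}.
Read 'x': s1→{s0, s8}, s2→{s6}, s3→{s0, s1}, s4→{s2, s3, s4}, s5→∅, s6→{s1, s2}, s7→{s5}, s8→{s1, s3, s5}; now {s0, s1, s2, s3, s4, s5, s6, s8}.
Read 'x': s0→{s8}, s1→{s0, s8}, s2→{s6}, s3→{s0, s1}, s4→{s2, s3, s4}, s5→∅, s6→{s1, s2}, s8→{s1, s3, s5}; now {s0, s1, s2, s3, s4, s5, s6, s8}.
Read 'y': s0→{s1, s4}, s1→{s2, s8}, s2→{s4}, s3→{s5}, s4→{s1, s2, s8}, s5→{s5, s7}, s6→{s3, s5, s6}, s8→∅; now {s1, s2, s3, s4, s5, s6, s7, s8}.
Read 'x': s1→{s0, s8}, s2→{s6}, s3→{s0, s1}, s4→{s2, s3, s4}, s5→∅, s6→{s1, s2}, s7→{s5}, s8→{s1, s3, s5}; now {s0, s1, s2, s3, s4, s5, s6, s8}.
Read 'y': s0→{s1, s4}, s1→{s2, s8}, s2→{s4}, s3→{s5}, s4→{s1, s2, s8}, s5→{s5, s7}, s6→{s3, s5, s6}, s8→∅; now {s1, s2, s3, s4, s5, s6, s7, s8}.
The final set {s1, s2, s3, s4, s5, s6, s7, s8} contains the accepting state s4.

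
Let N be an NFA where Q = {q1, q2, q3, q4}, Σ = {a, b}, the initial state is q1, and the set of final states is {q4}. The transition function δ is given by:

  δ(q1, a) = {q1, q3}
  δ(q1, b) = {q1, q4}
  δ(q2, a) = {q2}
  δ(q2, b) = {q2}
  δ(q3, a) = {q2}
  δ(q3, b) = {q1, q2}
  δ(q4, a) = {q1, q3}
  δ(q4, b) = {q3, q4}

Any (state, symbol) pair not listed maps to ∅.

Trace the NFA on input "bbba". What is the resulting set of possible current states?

{q1, q2, q3}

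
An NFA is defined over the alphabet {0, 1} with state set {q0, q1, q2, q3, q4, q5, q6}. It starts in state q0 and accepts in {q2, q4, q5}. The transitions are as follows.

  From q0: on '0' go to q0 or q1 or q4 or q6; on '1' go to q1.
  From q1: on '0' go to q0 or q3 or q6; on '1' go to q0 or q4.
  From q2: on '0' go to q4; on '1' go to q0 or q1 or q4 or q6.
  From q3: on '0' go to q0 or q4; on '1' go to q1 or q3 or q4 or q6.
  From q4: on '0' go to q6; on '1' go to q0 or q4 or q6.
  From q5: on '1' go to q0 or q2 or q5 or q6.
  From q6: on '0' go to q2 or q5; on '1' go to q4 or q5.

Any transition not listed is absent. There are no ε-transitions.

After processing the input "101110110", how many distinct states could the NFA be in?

Start in {q0}.
Read '1': {q0} → {q1}.
Read '0': {q1} → {q0, q3, q6}.
Read '1': {q0, q3, q6} → {q1, q3, q4, q5, q6}.
Read '1': {q1, q3, q4, q5, q6} → {q0, q1, q2, q3, q4, q5, q6}.
Read '1': {q0, q1, q2, q3, q4, q5, q6} → {q0, q1, q2, q3, q4, q5, q6}.
Read '0': {q0, q1, q2, q3, q4, q5, q6} → {q0, q1, q2, q3, q4, q5, q6}.
Read '1': {q0, q1, q2, q3, q4, q5, q6} → {q0, q1, q2, q3, q4, q5, q6}.
Read '1': {q0, q1, q2, q3, q4, q5, q6} → {q0, q1, q2, q3, q4, q5, q6}.
Read '0': {q0, q1, q2, q3, q4, q5, q6} → {q0, q1, q2, q3, q4, q5, q6}.
That set has 7 states.

7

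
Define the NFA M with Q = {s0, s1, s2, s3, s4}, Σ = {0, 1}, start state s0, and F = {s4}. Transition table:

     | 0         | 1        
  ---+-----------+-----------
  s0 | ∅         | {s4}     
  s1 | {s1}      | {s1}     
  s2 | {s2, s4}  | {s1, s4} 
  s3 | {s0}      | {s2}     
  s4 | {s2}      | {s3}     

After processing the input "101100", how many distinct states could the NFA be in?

Start in {s0}.
Read '1': {s0} → {s4}.
Read '0': {s4} → {s2}.
Read '1': {s2} → {s1, s4}.
Read '1': {s1, s4} → {s1, s3}.
Read '0': {s1, s3} → {s0, s1}.
Read '0': {s0, s1} → {s1}.
That set has 1 state.

1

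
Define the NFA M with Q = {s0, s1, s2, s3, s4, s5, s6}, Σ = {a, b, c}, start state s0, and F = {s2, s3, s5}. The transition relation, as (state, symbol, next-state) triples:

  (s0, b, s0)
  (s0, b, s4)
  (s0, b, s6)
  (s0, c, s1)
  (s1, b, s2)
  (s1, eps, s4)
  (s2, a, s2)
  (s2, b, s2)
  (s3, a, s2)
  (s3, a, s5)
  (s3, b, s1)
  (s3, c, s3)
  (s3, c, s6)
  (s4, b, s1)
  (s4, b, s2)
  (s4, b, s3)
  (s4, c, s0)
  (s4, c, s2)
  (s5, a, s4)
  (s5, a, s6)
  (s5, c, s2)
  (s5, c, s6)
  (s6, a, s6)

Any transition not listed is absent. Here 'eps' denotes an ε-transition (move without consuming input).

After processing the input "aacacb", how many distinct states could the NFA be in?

0

Start in {s0}.
Read 'a': {s0} → ∅.
The set is empty and remains empty for the remaining 5 symbols.
That set has 0 states.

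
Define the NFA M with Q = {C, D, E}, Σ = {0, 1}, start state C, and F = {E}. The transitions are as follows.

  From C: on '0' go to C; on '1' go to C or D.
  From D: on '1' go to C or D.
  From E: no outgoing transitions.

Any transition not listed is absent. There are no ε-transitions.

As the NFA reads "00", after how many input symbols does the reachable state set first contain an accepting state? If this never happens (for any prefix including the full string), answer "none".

Start in {C}.
Read '0': {C} → {C}.
Read '0': {C} → {C}.
No reachable set along the way intersects F.

none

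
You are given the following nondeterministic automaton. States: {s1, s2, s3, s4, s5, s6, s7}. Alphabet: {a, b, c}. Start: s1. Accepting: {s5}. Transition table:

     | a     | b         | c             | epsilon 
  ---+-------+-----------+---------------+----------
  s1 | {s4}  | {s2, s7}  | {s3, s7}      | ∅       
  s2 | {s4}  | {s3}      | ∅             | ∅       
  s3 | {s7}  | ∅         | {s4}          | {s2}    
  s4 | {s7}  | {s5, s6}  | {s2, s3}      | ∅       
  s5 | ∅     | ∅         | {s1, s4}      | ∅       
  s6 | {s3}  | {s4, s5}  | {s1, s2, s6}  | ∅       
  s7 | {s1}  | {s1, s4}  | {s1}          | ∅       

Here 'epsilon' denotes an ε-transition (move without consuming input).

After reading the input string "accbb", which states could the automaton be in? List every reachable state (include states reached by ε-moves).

Start in {s1}.
Read 'a': {s1} → {s4}.
Read 'c': {s4} → {s2, s3}.
Read 'c': {s2, s3} → {s4}.
Read 'b': {s4} → {s5, s6}.
Read 'b': {s5, s6} → {s4, s5}.

{s4, s5}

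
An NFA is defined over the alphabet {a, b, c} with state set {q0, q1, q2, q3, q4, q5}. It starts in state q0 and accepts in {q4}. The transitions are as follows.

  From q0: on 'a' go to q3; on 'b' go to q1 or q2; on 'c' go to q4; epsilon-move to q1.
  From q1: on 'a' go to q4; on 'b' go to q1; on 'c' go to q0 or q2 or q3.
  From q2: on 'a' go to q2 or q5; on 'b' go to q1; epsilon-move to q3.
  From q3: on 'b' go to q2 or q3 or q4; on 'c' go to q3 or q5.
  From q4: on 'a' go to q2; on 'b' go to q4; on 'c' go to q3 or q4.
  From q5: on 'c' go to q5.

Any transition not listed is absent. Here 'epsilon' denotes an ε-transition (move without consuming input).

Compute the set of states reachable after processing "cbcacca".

{q2, q3}

Start: ε-closure({q0}) = {q0, q1}.
Read 'c': {q0, q1} → {q0, q1, q2, q3, q4}.
Read 'b': {q0, q1, q2, q3, q4} → {q1, q2, q3, q4}.
Read 'c': {q1, q2, q3, q4} → {q0, q1, q2, q3, q4, q5}.
Read 'a': {q0, q1, q2, q3, q4, q5} → {q2, q3, q4, q5}.
Read 'c': {q2, q3, q4, q5} → {q3, q4, q5}.
Read 'c': {q3, q4, q5} → {q3, q4, q5}.
Read 'a': {q3, q4, q5} → {q2, q3}.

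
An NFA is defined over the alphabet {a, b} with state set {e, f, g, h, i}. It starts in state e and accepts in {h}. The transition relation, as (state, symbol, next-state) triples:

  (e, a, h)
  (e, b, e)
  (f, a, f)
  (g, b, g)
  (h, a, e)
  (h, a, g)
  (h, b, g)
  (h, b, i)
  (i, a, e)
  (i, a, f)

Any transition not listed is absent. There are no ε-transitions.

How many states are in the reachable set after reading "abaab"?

2

Start in {e}.
Read 'a': e→{h}; now {h}.
Read 'b': h→{g, i}; now {g, i}.
Read 'a': g→∅, i→{e, f}; now {e, f}.
Read 'a': e→{h}, f→{f}; now {f, h}.
Read 'b': f→∅, h→{g, i}; now {g, i}.
That set has 2 states.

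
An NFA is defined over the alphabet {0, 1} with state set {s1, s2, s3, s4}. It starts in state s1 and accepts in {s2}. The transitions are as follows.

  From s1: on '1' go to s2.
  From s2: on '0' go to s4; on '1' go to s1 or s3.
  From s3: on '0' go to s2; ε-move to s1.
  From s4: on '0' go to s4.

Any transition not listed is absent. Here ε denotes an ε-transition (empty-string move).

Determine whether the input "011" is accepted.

No

Start in {s1}.
Read '0': s1→∅; now ∅.
The set is empty and remains empty for the remaining 2 symbols.
The final set ∅ contains no accepting state.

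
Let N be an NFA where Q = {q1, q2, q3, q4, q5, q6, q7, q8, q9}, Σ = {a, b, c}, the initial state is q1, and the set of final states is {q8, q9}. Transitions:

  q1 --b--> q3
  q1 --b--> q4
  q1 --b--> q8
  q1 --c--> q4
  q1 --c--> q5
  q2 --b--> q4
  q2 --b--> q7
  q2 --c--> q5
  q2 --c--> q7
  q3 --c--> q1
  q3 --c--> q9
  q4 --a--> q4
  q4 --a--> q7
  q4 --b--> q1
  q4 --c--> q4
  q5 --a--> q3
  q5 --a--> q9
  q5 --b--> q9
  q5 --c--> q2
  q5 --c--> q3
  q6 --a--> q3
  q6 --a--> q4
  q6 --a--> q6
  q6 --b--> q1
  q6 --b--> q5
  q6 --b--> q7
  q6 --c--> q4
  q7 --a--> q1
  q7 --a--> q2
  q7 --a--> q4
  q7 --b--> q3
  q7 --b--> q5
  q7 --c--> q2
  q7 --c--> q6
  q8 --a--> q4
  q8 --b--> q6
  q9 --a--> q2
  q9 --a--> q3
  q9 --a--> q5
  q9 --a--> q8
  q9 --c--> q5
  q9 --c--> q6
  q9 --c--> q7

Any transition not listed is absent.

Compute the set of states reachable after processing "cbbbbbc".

{q1, q2, q3, q4, q5, q6, q7, q9}

Start in {q1}.
Read 'c': q1→{q4, q5}; now {q4, q5}.
Read 'b': q4→{q1}, q5→{q9}; now {q1, q9}.
Read 'b': q1→{q3, q4, q8}, q9→∅; now {q3, q4, q8}.
Read 'b': q3→∅, q4→{q1}, q8→{q6}; now {q1, q6}.
Read 'b': q1→{q3, q4, q8}, q6→{q1, q5, q7}; now {q1, q3, q4, q5, q7, q8}.
Read 'b': q1→{q3, q4, q8}, q3→∅, q4→{q1}, q5→{q9}, q7→{q3, q5}, q8→{q6}; now {q1, q3, q4, q5, q6, q8, q9}.
Read 'c': q1→{q4, q5}, q3→{q1, q9}, q4→{q4}, q5→{q2, q3}, q6→{q4}, q8→∅, q9→{q5, q6, q7}; now {q1, q2, q3, q4, q5, q6, q7, q9}.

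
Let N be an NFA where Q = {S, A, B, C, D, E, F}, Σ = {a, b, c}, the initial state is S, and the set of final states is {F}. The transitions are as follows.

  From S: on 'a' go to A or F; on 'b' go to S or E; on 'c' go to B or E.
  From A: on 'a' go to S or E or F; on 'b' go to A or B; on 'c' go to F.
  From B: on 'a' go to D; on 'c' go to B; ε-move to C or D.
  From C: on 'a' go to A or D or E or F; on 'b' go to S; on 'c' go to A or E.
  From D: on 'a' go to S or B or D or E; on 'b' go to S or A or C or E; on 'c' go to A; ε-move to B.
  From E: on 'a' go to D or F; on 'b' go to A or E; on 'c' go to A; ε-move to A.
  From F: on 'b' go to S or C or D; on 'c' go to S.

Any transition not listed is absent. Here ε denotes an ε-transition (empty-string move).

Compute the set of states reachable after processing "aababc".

{A, B, C, D, E, F}

Start in {S}.
Read 'a': {S} → {A, F}.
Read 'a': {A, F} → {S, A, E, F}.
Read 'b': {S, A, E, F} → {S, A, B, C, D, E}.
Read 'a': {S, A, B, C, D, E} → {S, A, B, C, D, E, F}.
Read 'b': {S, A, B, C, D, E, F} → {S, A, B, C, D, E}.
Read 'c': {S, A, B, C, D, E} → {A, B, C, D, E, F}.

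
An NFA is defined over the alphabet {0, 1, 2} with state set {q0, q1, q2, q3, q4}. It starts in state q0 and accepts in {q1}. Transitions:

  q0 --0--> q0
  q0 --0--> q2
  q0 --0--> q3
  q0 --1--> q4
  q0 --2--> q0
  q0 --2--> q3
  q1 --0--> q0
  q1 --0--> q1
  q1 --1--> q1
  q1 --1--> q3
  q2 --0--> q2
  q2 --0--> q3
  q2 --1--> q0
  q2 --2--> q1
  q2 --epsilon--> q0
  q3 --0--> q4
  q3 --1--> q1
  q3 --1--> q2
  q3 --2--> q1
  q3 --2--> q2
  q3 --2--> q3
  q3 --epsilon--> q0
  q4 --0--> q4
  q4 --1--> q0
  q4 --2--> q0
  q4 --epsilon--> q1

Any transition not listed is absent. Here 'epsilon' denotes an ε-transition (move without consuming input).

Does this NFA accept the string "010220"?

Yes

Start in {q0}.
Read '0': q0→{q0, q2, q3}; now {q0, q2, q3}.
Read '1': q0→{q4}, q2→{q0}, q3→{q1, q2}; now {q0, q1, q2, q4}.
Read '0': q0→{q0, q2, q3}, q1→{q0, q1}, q2→{q2, q3}, q4→{q4}; now {q0, q1, q2, q3, q4}.
Read '2': q0→{q0, q3}, q1→∅, q2→{q1}, q3→{q1, q2, q3}, q4→{q0}; now {q0, q1, q2, q3}.
Read '2': q0→{q0, q3}, q1→∅, q2→{q1}, q3→{q1, q2, q3}; now {q0, q1, q2, q3}.
Read '0': q0→{q0, q2, q3}, q1→{q0, q1}, q2→{q2, q3}, q3→{q4}; now {q0, q1, q2, q3, q4}.
The final set {q0, q1, q2, q3, q4} contains the accepting state q1.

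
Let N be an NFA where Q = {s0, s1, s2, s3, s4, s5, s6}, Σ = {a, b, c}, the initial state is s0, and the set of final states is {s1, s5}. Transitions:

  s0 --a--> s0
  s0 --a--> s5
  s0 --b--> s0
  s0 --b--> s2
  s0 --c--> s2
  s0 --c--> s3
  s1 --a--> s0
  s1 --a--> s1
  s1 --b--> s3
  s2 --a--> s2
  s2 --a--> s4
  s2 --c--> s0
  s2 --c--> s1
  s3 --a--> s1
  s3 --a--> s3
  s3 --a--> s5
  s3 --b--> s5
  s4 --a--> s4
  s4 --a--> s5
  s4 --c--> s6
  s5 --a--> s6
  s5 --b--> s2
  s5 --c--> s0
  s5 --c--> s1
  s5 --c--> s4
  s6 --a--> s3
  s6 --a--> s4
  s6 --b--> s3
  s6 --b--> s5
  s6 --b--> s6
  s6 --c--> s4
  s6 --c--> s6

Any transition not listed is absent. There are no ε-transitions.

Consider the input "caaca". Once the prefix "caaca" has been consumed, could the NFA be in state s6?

No

Start in {s0}.
Read 'c': {s0} → {s2, s3}.
Read 'a': {s2, s3} → {s1, s2, s3, s4, s5}.
Read 'a': {s1, s2, s3, s4, s5} → {s0, s1, s2, s3, s4, s5, s6}.
Read 'c': {s0, s1, s2, s3, s4, s5, s6} → {s0, s1, s2, s3, s4, s6}.
Read 'a': {s0, s1, s2, s3, s4, s6} → {s0, s1, s2, s3, s4, s5}.
State s6 is not in {s0, s1, s2, s3, s4, s5}.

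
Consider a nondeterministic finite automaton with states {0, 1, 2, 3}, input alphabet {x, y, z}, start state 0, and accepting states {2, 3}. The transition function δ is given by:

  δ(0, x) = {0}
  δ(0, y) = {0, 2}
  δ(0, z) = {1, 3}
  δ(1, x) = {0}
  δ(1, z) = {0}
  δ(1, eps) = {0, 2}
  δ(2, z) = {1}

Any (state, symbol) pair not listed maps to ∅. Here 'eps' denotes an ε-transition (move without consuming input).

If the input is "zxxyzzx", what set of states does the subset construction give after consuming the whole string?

{0}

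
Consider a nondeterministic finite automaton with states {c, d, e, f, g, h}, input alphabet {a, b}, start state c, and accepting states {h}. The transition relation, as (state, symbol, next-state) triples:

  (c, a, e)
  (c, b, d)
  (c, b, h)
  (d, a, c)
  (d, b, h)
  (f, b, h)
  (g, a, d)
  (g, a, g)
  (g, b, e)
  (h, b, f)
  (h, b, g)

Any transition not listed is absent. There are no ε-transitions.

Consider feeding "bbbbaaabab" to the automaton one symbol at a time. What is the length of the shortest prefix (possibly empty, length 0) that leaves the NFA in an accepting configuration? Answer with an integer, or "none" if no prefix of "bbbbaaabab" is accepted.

Start in {c}.
Read 'b': {c} → {d, h}.
None of the earlier sets intersect F, but {d, h} does.

1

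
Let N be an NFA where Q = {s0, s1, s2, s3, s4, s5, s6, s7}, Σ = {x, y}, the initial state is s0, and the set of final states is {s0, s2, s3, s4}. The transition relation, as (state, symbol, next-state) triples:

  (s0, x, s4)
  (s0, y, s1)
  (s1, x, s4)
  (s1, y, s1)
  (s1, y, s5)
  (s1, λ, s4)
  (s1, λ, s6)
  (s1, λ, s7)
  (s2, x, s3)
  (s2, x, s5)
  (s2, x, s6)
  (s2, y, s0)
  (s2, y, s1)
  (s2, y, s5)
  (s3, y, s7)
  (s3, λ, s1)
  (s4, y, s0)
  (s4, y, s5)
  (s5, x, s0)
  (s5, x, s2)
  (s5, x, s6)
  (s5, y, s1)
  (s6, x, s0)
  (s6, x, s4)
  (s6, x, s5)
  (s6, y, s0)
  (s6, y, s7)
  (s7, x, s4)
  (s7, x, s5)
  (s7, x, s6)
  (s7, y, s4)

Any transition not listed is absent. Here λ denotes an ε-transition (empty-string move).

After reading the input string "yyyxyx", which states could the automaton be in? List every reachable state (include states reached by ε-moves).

{s0, s2, s4, s5, s6}

Start in {s0}.
Read 'y': s0→{s1}; union {s1}; ε-closure = {s1, s4, s6, s7}.
Read 'y': s1→{s1, s5}, s4→{s0, s5}, s6→{s0, s7}, s7→{s4}; union {s0, s1, s4, s5, s7}; ε-closure = {s0, s1, s4, s5, s6, s7}.
Read 'y': s0→{s1}, s1→{s1, s5}, s4→{s0, s5}, s5→{s1}, s6→{s0, s7}, s7→{s4}; union {s0, s1, s4, s5, s7}; ε-closure = {s0, s1, s4, s5, s6, s7}.
Read 'x': s0→{s4}, s1→{s4}, s4→∅, s5→{s0, s2, s6}, s6→{s0, s4, s5}, s7→{s4, s5, s6}; now {s0, s2, s4, s5, s6}.
Read 'y': s0→{s1}, s2→{s0, s1, s5}, s4→{s0, s5}, s5→{s1}, s6→{s0, s7}; union {s0, s1, s5, s7}; ε-closure = {s0, s1, s4, s5, s6, s7}.
Read 'x': s0→{s4}, s1→{s4}, s4→∅, s5→{s0, s2, s6}, s6→{s0, s4, s5}, s7→{s4, s5, s6}; now {s0, s2, s4, s5, s6}.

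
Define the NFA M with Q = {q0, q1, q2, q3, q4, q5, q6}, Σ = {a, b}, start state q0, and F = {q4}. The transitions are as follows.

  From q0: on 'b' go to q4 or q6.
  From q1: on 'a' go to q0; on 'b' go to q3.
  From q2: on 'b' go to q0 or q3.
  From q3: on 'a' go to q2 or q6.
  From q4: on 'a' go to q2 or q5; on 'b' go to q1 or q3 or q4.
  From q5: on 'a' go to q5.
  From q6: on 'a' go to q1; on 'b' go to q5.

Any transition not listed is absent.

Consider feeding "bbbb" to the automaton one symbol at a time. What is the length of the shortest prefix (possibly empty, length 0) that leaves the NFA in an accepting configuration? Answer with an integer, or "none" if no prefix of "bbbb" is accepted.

1

Start in {q0}.
Read 'b': {q0} → {q4, q6}.
None of the earlier sets intersect F, but {q4, q6} does.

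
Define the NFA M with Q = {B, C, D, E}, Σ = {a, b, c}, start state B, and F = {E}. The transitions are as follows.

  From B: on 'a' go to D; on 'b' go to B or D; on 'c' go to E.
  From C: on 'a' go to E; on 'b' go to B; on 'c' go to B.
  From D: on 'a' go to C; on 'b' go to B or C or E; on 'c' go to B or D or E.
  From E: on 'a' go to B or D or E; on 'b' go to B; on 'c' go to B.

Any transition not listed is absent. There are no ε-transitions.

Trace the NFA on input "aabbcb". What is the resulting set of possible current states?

{B, C, D, E}

Start in {B}.
Read 'a': B→{D}; now {D}.
Read 'a': D→{C}; now {C}.
Read 'b': C→{B}; now {B}.
Read 'b': B→{B, D}; now {B, D}.
Read 'c': B→{E}, D→{B, D, E}; now {B, D, E}.
Read 'b': B→{B, D}, D→{B, C, E}, E→{B}; now {B, C, D, E}.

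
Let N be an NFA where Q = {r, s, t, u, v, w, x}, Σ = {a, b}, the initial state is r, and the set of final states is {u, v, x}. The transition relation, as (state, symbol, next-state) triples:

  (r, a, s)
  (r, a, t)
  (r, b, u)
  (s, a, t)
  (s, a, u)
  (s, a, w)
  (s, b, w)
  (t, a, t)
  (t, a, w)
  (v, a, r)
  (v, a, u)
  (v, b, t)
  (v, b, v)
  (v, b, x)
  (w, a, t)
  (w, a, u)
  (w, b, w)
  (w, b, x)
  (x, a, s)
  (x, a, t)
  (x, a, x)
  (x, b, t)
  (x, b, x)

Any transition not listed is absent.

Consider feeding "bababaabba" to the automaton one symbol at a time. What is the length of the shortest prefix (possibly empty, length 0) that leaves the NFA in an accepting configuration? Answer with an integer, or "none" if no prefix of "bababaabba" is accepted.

1

Start in {r}.
Read 'b': r→{u}; now {u}.
None of the earlier sets intersect F, but {u} does.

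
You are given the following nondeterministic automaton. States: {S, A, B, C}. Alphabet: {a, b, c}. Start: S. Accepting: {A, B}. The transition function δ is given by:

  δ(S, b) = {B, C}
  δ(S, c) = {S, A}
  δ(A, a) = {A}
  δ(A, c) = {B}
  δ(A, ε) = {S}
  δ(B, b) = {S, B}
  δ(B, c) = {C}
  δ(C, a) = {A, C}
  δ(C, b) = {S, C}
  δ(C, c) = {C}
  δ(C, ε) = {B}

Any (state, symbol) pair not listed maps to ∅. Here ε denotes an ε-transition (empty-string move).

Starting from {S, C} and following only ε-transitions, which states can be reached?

{S, B, C}

Begin with {S, C}.
ε-move C → B; add B.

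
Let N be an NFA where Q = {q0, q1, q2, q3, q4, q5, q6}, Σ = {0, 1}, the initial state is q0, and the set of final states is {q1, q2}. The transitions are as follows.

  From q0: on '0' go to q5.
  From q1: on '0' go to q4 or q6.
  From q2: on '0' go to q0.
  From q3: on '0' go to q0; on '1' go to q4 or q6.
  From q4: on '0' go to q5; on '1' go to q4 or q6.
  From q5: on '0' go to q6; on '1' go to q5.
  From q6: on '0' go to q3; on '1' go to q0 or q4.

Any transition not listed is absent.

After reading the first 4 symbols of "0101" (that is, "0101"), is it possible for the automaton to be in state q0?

Yes

Start in {q0}.
Read '0': q0→{q5}; now {q5}.
Read '1': q5→{q5}; now {q5}.
Read '0': q5→{q6}; now {q6}.
Read '1': q6→{q0, q4}; now {q0, q4}.
State q0 is in {q0, q4}.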